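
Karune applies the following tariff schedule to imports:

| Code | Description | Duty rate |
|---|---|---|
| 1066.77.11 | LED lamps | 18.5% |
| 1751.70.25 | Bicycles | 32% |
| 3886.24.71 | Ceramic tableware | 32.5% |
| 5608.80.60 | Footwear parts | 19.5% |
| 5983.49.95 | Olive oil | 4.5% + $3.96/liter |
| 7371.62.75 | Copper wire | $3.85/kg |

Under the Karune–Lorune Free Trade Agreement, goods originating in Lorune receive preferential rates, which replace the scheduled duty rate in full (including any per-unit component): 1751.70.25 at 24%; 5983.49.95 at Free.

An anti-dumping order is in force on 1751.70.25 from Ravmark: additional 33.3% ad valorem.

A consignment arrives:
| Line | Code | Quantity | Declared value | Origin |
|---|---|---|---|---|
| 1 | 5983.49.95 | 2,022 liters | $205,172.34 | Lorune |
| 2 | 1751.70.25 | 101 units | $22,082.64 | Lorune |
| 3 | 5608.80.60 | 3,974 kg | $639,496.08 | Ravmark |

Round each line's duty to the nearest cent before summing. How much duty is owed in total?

Line 1 (5983.49.95, Lorune, 2,022 liters, $205,172.34):
Base rate for 5983.49.95 is 4.5% + $3.96/liter.
Origin Lorune qualifies under the Karune–Lorune agreement and 5983.49.95 is covered: preferential rate Free applies instead.
Duty = $205,172.34 × 0% = $0.00.
Line 2 (1751.70.25, Lorune, 101 units, $22,082.64):
Base rate for 1751.70.25 is 32%.
Origin Lorune qualifies under the Karune–Lorune agreement and 1751.70.25 is covered: preferential rate 24% applies instead.
The additional-duty order on 1751.70.25 targets Ravmark, not Lorune; it does not apply.
Duty = $22,082.64 × 24% = $5,299.83.
Line 3 (5608.80.60, Ravmark, 3,974 kg, $639,496.08):
Base rate for 5608.80.60 is 19.5%.
Duty = $639,496.08 × 19.5% = $124,701.74.
Total = $0.00 + $5,299.83 + $124,701.74 = $130,001.57.

$130,001.57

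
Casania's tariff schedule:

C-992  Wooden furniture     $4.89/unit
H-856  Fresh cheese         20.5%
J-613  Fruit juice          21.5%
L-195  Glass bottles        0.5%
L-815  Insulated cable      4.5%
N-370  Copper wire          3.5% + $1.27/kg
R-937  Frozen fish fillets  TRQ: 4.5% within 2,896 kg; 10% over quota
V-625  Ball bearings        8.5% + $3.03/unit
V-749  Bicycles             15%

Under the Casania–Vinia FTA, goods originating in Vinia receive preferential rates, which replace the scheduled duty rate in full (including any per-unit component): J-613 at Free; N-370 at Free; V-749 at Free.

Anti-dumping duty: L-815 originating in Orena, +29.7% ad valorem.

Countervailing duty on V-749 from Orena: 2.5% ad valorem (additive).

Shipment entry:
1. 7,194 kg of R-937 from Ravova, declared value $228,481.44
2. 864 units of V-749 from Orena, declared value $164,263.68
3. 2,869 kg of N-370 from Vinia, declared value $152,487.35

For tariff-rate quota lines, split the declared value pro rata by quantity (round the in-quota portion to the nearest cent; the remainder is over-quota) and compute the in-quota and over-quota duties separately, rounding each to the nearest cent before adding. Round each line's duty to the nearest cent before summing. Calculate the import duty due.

$46,535.55

Line 1 (R-937, Ravova, 7,194 kg, $228,481.44):
Code R-937 is under a tariff-rate quota (threshold 2,896 kg). In-quota: 2,896 kg at 4.5%; over-quota: 4,298 kg at 10%.
Pro-rata value split: in-quota = $228,481.44 × 2,896/7,194 = $91,976.96; over-quota = $228,481.44 − $91,976.96 = $136,504.48.
In-quota duty = $91,976.96 × 4.5% = $4,138.96. Over-quota duty = $136,504.48 × 10% = $13,650.45.
Line duty = $4,138.96 + $13,650.45 = $17,789.41.
Line 2 (V-749, Orena, 864 units, $164,263.68):
Base rate for V-749 is 15%.
V-749 has an FTA preferential rate, but origin Orena is not Vinia; base rate stands.
Additional duty on V-749 from Orena: +2.5%. Applied ad valorem rate: 15% + 2.5% = 17.5%.
Duty = $164,263.68 × 17.5% = $28,746.14.
Line 3 (N-370, Vinia, 2,869 kg, $152,487.35):
Base rate for N-370 is 3.5% + $1.27/kg.
Origin Vinia qualifies under the Casania–Vinia agreement and N-370 is covered: preferential rate Free applies instead.
Duty = $152,487.35 × 0% = $0.00.
Total = $17,789.41 + $28,746.14 + $0.00 = $46,535.55.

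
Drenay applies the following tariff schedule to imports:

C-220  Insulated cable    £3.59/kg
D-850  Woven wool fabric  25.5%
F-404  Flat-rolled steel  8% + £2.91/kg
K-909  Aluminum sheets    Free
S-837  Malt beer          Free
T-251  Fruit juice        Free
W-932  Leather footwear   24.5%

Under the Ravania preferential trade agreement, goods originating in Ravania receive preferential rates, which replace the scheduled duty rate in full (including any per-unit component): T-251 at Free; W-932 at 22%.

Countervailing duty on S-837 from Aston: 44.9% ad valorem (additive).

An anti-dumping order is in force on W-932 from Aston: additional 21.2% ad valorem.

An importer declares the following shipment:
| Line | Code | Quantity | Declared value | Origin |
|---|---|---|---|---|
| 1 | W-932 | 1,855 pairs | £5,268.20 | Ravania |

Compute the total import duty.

£1,159.00

Line 1 (W-932, Ravania, 1,855 pairs, £5,268.20):
Base rate for W-932 is 24.5%.
Origin Ravania qualifies under the Drenay–Ravania agreement and W-932 is covered: preferential rate 22% applies instead.
The additional-duty order on W-932 targets Aston, not Ravania; it does not apply.
Duty = £5,268.20 × 22% = £1,159.00.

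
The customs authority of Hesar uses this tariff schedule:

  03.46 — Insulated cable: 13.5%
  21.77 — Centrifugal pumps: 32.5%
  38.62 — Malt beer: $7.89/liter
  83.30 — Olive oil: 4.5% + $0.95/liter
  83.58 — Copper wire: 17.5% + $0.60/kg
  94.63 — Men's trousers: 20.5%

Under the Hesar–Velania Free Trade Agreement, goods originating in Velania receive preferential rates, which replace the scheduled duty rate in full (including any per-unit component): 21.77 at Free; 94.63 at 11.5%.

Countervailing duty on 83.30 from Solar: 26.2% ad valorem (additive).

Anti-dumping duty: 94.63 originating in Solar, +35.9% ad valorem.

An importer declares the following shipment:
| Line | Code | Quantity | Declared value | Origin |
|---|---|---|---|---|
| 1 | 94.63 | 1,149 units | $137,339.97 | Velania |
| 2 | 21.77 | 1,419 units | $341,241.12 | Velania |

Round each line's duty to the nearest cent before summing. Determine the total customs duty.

$15,794.10

Line 1 (94.63, Velania, 1,149 units, $137,339.97):
Base rate for 94.63 is 20.5%.
Origin Velania qualifies under the Hesar–Velania agreement and 94.63 is covered: preferential rate 11.5% applies instead.
The additional-duty order on 94.63 targets Solar, not Velania; it does not apply.
Duty = $137,339.97 × 11.5% = $15,794.10.
Line 2 (21.77, Velania, 1,419 units, $341,241.12):
Base rate for 21.77 is 32.5%.
Origin Velania qualifies under the Hesar–Velania agreement and 21.77 is covered: preferential rate Free applies instead.
Duty = $341,241.12 × 0% = $0.00.
Total = $15,794.10 + $0.00 = $15,794.10.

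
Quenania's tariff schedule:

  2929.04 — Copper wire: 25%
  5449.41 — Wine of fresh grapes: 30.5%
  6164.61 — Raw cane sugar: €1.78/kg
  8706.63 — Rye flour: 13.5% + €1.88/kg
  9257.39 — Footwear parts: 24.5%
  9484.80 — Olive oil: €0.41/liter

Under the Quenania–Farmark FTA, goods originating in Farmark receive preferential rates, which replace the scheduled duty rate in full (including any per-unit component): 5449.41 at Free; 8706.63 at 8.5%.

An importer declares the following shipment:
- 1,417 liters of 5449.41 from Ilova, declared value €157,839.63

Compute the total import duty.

Line 1 (5449.41, Ilova, 1,417 liters, €157,839.63):
Base rate for 5449.41 is 30.5%.
5449.41 has an FTA preferential rate, but origin Ilova is not Farmark; base rate stands.
Duty = €157,839.63 × 30.5% = €48,141.09.

€48,141.09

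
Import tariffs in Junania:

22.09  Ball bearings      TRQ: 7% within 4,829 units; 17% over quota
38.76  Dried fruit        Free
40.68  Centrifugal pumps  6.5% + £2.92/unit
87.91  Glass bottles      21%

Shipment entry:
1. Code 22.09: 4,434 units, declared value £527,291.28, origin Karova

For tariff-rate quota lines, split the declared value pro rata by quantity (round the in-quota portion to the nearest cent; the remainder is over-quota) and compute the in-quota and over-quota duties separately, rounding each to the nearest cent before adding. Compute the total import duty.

£36,910.39

Line 1 (22.09, Karova, 4,434 units, £527,291.28):
Code 22.09 is under a tariff-rate quota (threshold 4,829 units). Quantity 4,434 units is within the quota, so the in-quota rate 7% applies to the full value.
Duty = £527,291.28 × 7% = £36,910.39.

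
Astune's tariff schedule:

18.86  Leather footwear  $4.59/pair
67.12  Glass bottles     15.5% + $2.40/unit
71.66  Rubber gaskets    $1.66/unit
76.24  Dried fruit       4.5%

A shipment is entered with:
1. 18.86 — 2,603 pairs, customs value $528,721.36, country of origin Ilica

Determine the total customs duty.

Line 1 (18.86, Ilica, 2,603 pairs, $528,721.36):
Base rate for 18.86 is $4.59/pair.
Duty = 2,603 × $4.59 = $11,947.77.

$11,947.77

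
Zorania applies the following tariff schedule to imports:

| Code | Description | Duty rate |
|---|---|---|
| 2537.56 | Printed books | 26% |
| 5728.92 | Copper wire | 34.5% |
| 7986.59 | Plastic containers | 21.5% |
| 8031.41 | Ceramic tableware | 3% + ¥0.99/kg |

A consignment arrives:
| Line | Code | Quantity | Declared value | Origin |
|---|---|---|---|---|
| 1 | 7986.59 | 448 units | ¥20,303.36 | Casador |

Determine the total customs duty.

Line 1 (7986.59, Casador, 448 units, ¥20,303.36):
Base rate for 7986.59 is 21.5%.
Duty = ¥20,303.36 × 21.5% = ¥4,365.22.

¥4,365.22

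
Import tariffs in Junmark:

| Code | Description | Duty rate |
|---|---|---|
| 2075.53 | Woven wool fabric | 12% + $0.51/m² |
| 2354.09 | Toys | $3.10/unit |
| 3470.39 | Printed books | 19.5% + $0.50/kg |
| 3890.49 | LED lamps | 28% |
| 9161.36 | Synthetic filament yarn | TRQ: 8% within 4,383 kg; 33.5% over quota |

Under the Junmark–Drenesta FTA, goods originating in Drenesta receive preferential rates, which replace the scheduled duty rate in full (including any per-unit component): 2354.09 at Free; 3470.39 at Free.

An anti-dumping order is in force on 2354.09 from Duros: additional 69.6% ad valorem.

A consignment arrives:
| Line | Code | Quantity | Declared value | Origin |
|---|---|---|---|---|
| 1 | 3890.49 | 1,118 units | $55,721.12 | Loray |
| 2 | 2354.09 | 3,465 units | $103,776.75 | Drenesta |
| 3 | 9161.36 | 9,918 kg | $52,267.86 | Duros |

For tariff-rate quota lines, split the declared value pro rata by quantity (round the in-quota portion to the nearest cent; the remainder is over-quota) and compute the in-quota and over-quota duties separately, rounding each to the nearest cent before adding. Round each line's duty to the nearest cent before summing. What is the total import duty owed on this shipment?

$27,221.55

Line 1 (3890.49, Loray, 1,118 units, $55,721.12):
Base rate for 3890.49 is 28%.
Duty = $55,721.12 × 28% = $15,601.91.
Line 2 (2354.09, Drenesta, 3,465 units, $103,776.75):
Base rate for 2354.09 is $3.10/unit.
Origin Drenesta qualifies under the Junmark–Drenesta agreement and 2354.09 is covered: preferential rate Free applies instead.
The additional-duty order on 2354.09 targets Duros, not Drenesta; it does not apply.
Duty = $103,776.75 × 0% = $0.00.
Line 3 (9161.36, Duros, 9,918 kg, $52,267.86):
Code 9161.36 is under a tariff-rate quota (threshold 4,383 kg). In-quota: 4,383 kg at 8%; over-quota: 5,535 kg at 33.5%.
Pro-rata value split: in-quota = $52,267.86 × 4,383/9,918 = $23,098.41; over-quota = $52,267.86 − $23,098.41 = $29,169.45.
In-quota duty = $23,098.41 × 8% = $1,847.87. Over-quota duty = $29,169.45 × 33.5% = $9,771.77.
Line duty = $1,847.87 + $9,771.77 = $11,619.64.
Total = $15,601.91 + $0.00 + $11,619.64 = $27,221.55.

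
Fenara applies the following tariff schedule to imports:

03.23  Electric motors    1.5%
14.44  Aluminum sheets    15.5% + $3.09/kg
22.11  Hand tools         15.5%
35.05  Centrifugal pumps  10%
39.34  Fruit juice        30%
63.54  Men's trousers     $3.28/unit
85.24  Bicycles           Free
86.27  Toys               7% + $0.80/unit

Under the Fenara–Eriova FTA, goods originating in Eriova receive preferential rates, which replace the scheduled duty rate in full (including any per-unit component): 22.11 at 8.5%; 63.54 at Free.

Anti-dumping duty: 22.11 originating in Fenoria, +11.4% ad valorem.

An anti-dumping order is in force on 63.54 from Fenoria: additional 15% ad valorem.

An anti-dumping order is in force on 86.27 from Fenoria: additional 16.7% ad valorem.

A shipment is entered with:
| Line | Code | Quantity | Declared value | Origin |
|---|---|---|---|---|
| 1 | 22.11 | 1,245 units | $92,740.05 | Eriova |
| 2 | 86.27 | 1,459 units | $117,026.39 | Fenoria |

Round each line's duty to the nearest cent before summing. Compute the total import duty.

Line 1 (22.11, Eriova, 1,245 units, $92,740.05):
Base rate for 22.11 is 15.5%.
Origin Eriova qualifies under the Fenara–Eriova agreement and 22.11 is covered: preferential rate 8.5% applies instead.
The additional-duty order on 22.11 targets Fenoria, not Eriova; it does not apply.
Duty = $92,740.05 × 8.5% = $7,882.90.
Line 2 (86.27, Fenoria, 1,459 units, $117,026.39):
Base rate for 86.27 is 7% + $0.80/unit.
Additional duty on 86.27 from Fenoria: +16.7%. Applied ad valorem rate: 7% + 16.7% = 23.7%.
Duty = $117,026.39 × 23.7% + 1,459 × $0.80 = $28,902.45.
Total = $7,882.90 + $28,902.45 = $36,785.35.

$36,785.35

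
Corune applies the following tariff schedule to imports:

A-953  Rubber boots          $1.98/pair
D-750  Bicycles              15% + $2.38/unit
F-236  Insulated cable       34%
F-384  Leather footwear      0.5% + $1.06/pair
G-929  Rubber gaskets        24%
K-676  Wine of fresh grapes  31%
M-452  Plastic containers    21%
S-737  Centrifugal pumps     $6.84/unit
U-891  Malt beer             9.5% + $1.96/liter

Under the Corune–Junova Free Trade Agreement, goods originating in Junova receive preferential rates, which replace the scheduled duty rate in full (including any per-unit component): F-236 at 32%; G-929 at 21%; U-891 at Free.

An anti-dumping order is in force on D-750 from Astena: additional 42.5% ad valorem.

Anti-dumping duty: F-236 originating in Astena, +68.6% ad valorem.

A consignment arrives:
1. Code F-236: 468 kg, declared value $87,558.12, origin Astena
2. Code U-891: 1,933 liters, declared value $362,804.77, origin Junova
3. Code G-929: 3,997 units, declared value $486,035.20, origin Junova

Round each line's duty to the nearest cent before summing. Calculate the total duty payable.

Line 1 (F-236, Astena, 468 kg, $87,558.12):
Base rate for F-236 is 34%.
F-236 has an FTA preferential rate, but origin Astena is not Junova; base rate stands.
Additional duty on F-236 from Astena: +68.6%. Applied ad valorem rate: 34% + 68.6% = 102.6%.
Duty = $87,558.12 × 102.6% = $89,834.63.
Line 2 (U-891, Junova, 1,933 liters, $362,804.77):
Base rate for U-891 is 9.5% + $1.96/liter.
Origin Junova qualifies under the Corune–Junova agreement and U-891 is covered: preferential rate Free applies instead.
Duty = $362,804.77 × 0% = $0.00.
Line 3 (G-929, Junova, 3,997 units, $486,035.20):
Base rate for G-929 is 24%.
Origin Junova qualifies under the Corune–Junova agreement and G-929 is covered: preferential rate 21% applies instead.
Duty = $486,035.20 × 21% = $102,067.39.
Total = $89,834.63 + $0.00 + $102,067.39 = $191,902.02.

$191,902.02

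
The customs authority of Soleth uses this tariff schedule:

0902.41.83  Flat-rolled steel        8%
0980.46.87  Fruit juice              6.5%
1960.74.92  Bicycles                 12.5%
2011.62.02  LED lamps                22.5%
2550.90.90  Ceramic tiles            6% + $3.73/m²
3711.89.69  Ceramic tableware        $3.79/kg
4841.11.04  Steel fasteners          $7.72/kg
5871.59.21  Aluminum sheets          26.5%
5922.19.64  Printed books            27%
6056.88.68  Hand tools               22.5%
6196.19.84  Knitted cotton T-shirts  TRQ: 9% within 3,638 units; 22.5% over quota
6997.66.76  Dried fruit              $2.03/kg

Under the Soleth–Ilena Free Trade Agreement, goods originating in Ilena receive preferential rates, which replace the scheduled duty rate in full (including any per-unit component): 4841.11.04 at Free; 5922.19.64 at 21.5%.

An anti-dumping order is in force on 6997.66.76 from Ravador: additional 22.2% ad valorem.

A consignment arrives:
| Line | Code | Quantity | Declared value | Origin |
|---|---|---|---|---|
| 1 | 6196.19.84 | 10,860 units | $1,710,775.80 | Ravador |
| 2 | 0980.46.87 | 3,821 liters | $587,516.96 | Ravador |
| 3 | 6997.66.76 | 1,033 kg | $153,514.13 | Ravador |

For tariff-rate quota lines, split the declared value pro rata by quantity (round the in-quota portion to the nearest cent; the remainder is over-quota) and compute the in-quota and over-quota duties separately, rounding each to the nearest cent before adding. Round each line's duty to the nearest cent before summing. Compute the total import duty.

$381,922.57

Line 1 (6196.19.84, Ravador, 10,860 units, $1,710,775.80):
Code 6196.19.84 is under a tariff-rate quota (threshold 3,638 units). In-quota: 3,638 units at 9%; over-quota: 7,222 units at 22.5%.
Pro-rata value split: in-quota = $1,710,775.80 × 3,638/10,860 = $573,094.14; over-quota = $1,710,775.80 − $573,094.14 = $1,137,681.66.
In-quota duty = $573,094.14 × 9% = $51,578.47. Over-quota duty = $1,137,681.66 × 22.5% = $255,978.37.
Line duty = $51,578.47 + $255,978.37 = $307,556.84.
Line 2 (0980.46.87, Ravador, 3,821 liters, $587,516.96):
Base rate for 0980.46.87 is 6.5%.
Duty = $587,516.96 × 6.5% = $38,188.60.
Line 3 (6997.66.76, Ravador, 1,033 kg, $153,514.13):
Base rate for 6997.66.76 is $2.03/kg.
Additional duty on 6997.66.76 from Ravador: +22.2% ad valorem. Applied ad valorem rate = 22.2%.
Duty = $153,514.13 × 22.2% + 1,033 × $2.03 = $36,177.13.
Total = $307,556.84 + $38,188.60 + $36,177.13 = $381,922.57.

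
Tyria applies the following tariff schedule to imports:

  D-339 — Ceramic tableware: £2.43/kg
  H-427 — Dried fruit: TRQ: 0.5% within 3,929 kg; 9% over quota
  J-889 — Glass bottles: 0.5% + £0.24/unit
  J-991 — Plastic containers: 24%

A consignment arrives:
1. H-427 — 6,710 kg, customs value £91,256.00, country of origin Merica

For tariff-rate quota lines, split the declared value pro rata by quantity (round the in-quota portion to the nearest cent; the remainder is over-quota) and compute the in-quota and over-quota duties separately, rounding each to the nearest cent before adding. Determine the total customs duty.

£3,671.11

Line 1 (H-427, Merica, 6,710 kg, £91,256.00):
Code H-427 is under a tariff-rate quota (threshold 3,929 kg). In-quota: 3,929 kg at 0.5%; over-quota: 2,781 kg at 9%.
Pro-rata value split: in-quota = £91,256.00 × 3,929/6,710 = £53,434.40; over-quota = £91,256.00 − £53,434.40 = £37,821.60.
In-quota duty = £53,434.40 × 0.5% = £267.17. Over-quota duty = £37,821.60 × 9% = £3,403.94.
Line duty = £267.17 + £3,403.94 = £3,671.11.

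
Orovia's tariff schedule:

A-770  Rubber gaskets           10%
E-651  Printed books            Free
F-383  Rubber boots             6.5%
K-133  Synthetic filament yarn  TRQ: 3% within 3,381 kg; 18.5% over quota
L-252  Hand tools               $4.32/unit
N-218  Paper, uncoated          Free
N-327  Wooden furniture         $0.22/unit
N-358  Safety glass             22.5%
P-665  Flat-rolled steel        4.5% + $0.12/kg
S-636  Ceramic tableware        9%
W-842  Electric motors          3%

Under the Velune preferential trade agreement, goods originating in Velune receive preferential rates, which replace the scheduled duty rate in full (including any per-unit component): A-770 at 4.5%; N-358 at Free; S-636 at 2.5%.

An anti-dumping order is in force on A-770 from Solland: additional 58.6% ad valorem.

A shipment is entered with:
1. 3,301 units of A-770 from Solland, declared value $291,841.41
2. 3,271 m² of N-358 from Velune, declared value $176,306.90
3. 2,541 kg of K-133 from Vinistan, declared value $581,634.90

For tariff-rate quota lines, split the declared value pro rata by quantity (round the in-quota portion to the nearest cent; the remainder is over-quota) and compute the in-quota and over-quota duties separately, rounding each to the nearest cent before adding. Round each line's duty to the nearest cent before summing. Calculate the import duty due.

Line 1 (A-770, Solland, 3,301 units, $291,841.41):
Base rate for A-770 is 10%.
A-770 has an FTA preferential rate, but origin Solland is not Velune; base rate stands.
Additional duty on A-770 from Solland: +58.6%. Applied ad valorem rate: 10% + 58.6% = 68.6%.
Duty = $291,841.41 × 68.6% = $200,203.21.
Line 2 (N-358, Velune, 3,271 m², $176,306.90):
Base rate for N-358 is 22.5%.
Origin Velune qualifies under the Orovia–Velune agreement and N-358 is covered: preferential rate Free applies instead.
Duty = $176,306.90 × 0% = $0.00.
Line 3 (K-133, Vinistan, 2,541 kg, $581,634.90):
Code K-133 is under a tariff-rate quota (threshold 3,381 kg). Quantity 2,541 kg is within the quota, so the in-quota rate 3% applies to the full value.
Duty = $581,634.90 × 3% = $17,449.05.
Total = $200,203.21 + $0.00 + $17,449.05 = $217,652.26.

$217,652.26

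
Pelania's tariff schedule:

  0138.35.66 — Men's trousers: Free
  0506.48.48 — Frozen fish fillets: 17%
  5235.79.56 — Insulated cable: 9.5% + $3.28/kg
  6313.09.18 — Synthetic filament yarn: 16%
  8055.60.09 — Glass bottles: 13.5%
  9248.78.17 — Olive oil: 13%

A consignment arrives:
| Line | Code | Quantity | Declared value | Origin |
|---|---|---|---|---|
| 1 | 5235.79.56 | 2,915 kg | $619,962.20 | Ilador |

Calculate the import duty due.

$68,457.61

Line 1 (5235.79.56, Ilador, 2,915 kg, $619,962.20):
Base rate for 5235.79.56 is 9.5% + $3.28/kg.
Duty = $619,962.20 × 9.5% + 2,915 × $3.28 = $68,457.61.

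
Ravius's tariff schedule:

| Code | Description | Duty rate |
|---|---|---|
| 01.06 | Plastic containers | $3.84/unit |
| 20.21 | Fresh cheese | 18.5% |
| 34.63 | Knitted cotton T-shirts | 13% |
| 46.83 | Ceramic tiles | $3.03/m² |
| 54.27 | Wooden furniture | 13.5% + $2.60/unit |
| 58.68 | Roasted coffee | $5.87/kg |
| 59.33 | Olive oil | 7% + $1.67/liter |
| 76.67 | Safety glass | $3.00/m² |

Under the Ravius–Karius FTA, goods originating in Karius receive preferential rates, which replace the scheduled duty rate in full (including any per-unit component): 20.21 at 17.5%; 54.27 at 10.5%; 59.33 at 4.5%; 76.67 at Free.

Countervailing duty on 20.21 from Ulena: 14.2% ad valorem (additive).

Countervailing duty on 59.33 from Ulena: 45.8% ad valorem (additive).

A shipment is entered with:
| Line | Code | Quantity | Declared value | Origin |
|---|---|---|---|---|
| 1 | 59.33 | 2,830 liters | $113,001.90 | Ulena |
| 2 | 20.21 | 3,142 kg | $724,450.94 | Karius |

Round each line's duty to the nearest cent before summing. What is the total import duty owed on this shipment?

Line 1 (59.33, Ulena, 2,830 liters, $113,001.90):
Base rate for 59.33 is 7% + $1.67/liter.
59.33 has an FTA preferential rate, but origin Ulena is not Karius; base rate stands.
Additional duty on 59.33 from Ulena: +45.8%. Applied ad valorem rate: 7% + 45.8% = 52.8%.
Duty = $113,001.90 × 52.8% + 2,830 × $1.67 = $64,391.10.
Line 2 (20.21, Karius, 3,142 kg, $724,450.94):
Base rate for 20.21 is 18.5%.
Origin Karius qualifies under the Ravius–Karius agreement and 20.21 is covered: preferential rate 17.5% applies instead.
The additional-duty order on 20.21 targets Ulena, not Karius; it does not apply.
Duty = $724,450.94 × 17.5% = $126,778.91.
Total = $64,391.10 + $126,778.91 = $191,170.01.

$191,170.01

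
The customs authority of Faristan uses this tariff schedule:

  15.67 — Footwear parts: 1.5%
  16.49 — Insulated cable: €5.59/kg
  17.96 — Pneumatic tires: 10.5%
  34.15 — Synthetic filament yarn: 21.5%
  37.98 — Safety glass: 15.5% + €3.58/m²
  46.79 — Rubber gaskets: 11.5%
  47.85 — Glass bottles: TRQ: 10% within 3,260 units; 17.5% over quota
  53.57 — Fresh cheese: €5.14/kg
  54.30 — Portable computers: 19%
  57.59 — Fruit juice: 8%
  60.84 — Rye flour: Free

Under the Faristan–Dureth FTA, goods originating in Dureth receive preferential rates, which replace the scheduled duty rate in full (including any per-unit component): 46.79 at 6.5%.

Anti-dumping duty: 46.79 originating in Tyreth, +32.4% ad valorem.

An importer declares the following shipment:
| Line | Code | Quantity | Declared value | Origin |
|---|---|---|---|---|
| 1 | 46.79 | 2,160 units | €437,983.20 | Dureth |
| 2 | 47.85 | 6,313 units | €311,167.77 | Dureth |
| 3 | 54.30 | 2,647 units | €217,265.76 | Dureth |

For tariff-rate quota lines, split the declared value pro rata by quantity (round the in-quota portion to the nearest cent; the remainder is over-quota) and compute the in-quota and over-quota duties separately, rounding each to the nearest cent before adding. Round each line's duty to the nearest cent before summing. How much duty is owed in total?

€112,152.35

Line 1 (46.79, Dureth, 2,160 units, €437,983.20):
Base rate for 46.79 is 11.5%.
Origin Dureth qualifies under the Faristan–Dureth agreement and 46.79 is covered: preferential rate 6.5% applies instead.
The additional-duty order on 46.79 targets Tyreth, not Dureth; it does not apply.
Duty = €437,983.20 × 6.5% = €28,468.91.
Line 2 (47.85, Dureth, 6,313 units, €311,167.77):
Code 47.85 is under a tariff-rate quota (threshold 3,260 units). In-quota: 3,260 units at 10%; over-quota: 3,053 units at 17.5%.
Pro-rata value split: in-quota = €311,167.77 × 3,260/6,313 = €160,685.40; over-quota = €311,167.77 − €160,685.40 = €150,482.37.
In-quota duty = €160,685.40 × 10% = €16,068.54. Over-quota duty = €150,482.37 × 17.5% = €26,334.41.
Line duty = €16,068.54 + €26,334.41 = €42,402.95.
Line 3 (54.30, Dureth, 2,647 units, €217,265.76):
Base rate for 54.30 is 19%.
Origin Dureth is the FTA partner but 54.30 is not on the preference list; base rate stands.
Duty = €217,265.76 × 19% = €41,280.49.
Total = €28,468.91 + €42,402.95 + €41,280.49 = €112,152.35.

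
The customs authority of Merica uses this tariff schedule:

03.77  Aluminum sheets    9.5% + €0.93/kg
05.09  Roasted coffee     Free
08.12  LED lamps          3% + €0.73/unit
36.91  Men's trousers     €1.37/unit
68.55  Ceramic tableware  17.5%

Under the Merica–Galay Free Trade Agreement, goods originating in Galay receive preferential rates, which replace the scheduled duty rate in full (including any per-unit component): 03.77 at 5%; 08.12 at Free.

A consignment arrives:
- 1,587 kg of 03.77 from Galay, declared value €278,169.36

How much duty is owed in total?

Line 1 (03.77, Galay, 1,587 kg, €278,169.36):
Base rate for 03.77 is 9.5% + €0.93/kg.
Origin Galay qualifies under the Merica–Galay agreement and 03.77 is covered: preferential rate 5% applies instead.
Duty = €278,169.36 × 5% = €13,908.47.

€13,908.47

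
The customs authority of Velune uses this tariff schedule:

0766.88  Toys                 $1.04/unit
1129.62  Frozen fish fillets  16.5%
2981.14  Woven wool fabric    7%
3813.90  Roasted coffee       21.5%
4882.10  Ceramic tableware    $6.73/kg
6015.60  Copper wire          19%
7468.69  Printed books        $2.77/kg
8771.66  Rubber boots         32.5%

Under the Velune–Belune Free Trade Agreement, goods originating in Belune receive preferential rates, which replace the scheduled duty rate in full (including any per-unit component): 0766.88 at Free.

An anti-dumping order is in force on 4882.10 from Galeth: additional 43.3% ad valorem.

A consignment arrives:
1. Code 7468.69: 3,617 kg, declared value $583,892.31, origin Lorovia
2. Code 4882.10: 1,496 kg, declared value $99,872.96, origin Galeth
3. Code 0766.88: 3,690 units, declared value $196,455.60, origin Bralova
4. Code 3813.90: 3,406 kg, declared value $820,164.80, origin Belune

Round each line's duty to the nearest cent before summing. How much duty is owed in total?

Line 1 (7468.69, Lorovia, 3,617 kg, $583,892.31):
Base rate for 7468.69 is $2.77/kg.
Duty = 3,617 × $2.77 = $10,019.09.
Line 2 (4882.10, Galeth, 1,496 kg, $99,872.96):
Base rate for 4882.10 is $6.73/kg.
Additional duty on 4882.10 from Galeth: +43.3% ad valorem. Applied ad valorem rate = 43.3%.
Duty = $99,872.96 × 43.3% + 1,496 × $6.73 = $53,313.07.
Line 3 (0766.88, Bralova, 3,690 units, $196,455.60):
Base rate for 0766.88 is $1.04/unit.
0766.88 has an FTA preferential rate, but origin Bralova is not Belune; base rate stands.
Duty = 3,690 × $1.04 = $3,837.60.
Line 4 (3813.90, Belune, 3,406 kg, $820,164.80):
Base rate for 3813.90 is 21.5%.
Origin Belune is the FTA partner but 3813.90 is not on the preference list; base rate stands.
Duty = $820,164.80 × 21.5% = $176,335.43.
Total = $10,019.09 + $53,313.07 + $3,837.60 + $176,335.43 = $243,505.19.

$243,505.19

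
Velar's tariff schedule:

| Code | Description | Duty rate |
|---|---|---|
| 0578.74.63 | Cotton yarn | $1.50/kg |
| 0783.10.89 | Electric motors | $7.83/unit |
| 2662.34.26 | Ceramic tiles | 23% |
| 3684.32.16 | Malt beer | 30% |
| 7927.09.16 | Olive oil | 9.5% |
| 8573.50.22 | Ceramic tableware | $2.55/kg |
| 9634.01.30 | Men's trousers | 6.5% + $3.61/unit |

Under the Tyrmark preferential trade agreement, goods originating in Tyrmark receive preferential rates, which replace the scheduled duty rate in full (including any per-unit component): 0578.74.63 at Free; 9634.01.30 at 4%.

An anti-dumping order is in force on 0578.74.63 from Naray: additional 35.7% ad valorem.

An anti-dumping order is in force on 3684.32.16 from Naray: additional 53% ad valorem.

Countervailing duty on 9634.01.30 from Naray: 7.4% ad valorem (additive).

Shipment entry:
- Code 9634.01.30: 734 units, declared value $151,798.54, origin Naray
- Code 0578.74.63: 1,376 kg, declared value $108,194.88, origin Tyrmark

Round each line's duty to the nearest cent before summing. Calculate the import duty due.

Line 1 (9634.01.30, Naray, 734 units, $151,798.54):
Base rate for 9634.01.30 is 6.5% + $3.61/unit.
9634.01.30 has an FTA preferential rate, but origin Naray is not Tyrmark; base rate stands.
Additional duty on 9634.01.30 from Naray: +7.4%. Applied ad valorem rate: 6.5% + 7.4% = 13.9%.
Duty = $151,798.54 × 13.9% + 734 × $3.61 = $23,749.74.
Line 2 (0578.74.63, Tyrmark, 1,376 kg, $108,194.88):
Base rate for 0578.74.63 is $1.50/kg.
Origin Tyrmark qualifies under the Velar–Tyrmark agreement and 0578.74.63 is covered: preferential rate Free applies instead.
The additional-duty order on 0578.74.63 targets Naray, not Tyrmark; it does not apply.
Duty = $108,194.88 × 0% = $0.00.
Total = $23,749.74 + $0.00 = $23,749.74.

$23,749.74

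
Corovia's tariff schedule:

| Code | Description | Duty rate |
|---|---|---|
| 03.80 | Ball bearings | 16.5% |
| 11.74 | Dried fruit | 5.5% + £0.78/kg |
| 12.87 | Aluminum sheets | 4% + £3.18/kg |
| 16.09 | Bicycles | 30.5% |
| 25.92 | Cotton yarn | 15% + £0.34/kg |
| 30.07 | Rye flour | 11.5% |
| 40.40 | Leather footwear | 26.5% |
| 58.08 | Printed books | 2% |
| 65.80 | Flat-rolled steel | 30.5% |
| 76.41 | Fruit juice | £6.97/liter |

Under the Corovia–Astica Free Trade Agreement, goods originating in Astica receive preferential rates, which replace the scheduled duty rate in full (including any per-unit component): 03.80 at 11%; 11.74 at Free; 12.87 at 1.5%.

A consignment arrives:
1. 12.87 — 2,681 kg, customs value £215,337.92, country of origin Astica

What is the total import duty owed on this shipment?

Line 1 (12.87, Astica, 2,681 kg, £215,337.92):
Base rate for 12.87 is 4% + £3.18/kg.
Origin Astica qualifies under the Corovia–Astica agreement and 12.87 is covered: preferential rate 1.5% applies instead.
Duty = £215,337.92 × 1.5% = £3,230.07.

£3,230.07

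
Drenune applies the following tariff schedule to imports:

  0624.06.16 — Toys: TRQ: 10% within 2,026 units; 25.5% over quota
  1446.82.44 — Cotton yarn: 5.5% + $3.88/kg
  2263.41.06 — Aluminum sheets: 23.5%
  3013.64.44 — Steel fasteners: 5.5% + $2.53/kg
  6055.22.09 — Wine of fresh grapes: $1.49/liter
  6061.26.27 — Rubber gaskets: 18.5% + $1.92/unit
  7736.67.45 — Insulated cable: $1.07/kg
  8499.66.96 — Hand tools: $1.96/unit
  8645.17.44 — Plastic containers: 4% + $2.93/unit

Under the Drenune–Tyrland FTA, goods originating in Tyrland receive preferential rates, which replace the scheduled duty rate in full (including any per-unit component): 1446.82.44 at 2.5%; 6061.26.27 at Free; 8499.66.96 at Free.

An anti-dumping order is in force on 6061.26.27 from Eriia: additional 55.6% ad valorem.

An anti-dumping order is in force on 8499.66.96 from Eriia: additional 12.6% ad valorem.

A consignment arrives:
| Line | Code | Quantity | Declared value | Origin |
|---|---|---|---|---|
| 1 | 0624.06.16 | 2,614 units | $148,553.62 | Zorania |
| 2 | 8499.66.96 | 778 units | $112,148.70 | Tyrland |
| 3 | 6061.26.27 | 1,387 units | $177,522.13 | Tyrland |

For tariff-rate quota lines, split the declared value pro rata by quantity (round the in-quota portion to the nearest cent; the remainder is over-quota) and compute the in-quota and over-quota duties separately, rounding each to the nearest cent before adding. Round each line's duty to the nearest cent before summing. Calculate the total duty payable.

Line 1 (0624.06.16, Zorania, 2,614 units, $148,553.62):
Code 0624.06.16 is under a tariff-rate quota (threshold 2,026 units). In-quota: 2,026 units at 10%; over-quota: 588 units at 25.5%.
Pro-rata value split: in-quota = $148,553.62 × 2,026/2,614 = $115,137.58; over-quota = $148,553.62 − $115,137.58 = $33,416.04.
In-quota duty = $115,137.58 × 10% = $11,513.76. Over-quota duty = $33,416.04 × 25.5% = $8,521.09.
Line duty = $11,513.76 + $8,521.09 = $20,034.85.
Line 2 (8499.66.96, Tyrland, 778 units, $112,148.70):
Base rate for 8499.66.96 is $1.96/unit.
Origin Tyrland qualifies under the Drenune–Tyrland agreement and 8499.66.96 is covered: preferential rate Free applies instead.
The additional-duty order on 8499.66.96 targets Eriia, not Tyrland; it does not apply.
Duty = $112,148.70 × 0% = $0.00.
Line 3 (6061.26.27, Tyrland, 1,387 units, $177,522.13):
Base rate for 6061.26.27 is 18.5% + $1.92/unit.
Origin Tyrland qualifies under the Drenune–Tyrland agreement and 6061.26.27 is covered: preferential rate Free applies instead.
The additional-duty order on 6061.26.27 targets Eriia, not Tyrland; it does not apply.
Duty = $177,522.13 × 0% = $0.00.
Total = $20,034.85 + $0.00 + $0.00 = $20,034.85.

$20,034.85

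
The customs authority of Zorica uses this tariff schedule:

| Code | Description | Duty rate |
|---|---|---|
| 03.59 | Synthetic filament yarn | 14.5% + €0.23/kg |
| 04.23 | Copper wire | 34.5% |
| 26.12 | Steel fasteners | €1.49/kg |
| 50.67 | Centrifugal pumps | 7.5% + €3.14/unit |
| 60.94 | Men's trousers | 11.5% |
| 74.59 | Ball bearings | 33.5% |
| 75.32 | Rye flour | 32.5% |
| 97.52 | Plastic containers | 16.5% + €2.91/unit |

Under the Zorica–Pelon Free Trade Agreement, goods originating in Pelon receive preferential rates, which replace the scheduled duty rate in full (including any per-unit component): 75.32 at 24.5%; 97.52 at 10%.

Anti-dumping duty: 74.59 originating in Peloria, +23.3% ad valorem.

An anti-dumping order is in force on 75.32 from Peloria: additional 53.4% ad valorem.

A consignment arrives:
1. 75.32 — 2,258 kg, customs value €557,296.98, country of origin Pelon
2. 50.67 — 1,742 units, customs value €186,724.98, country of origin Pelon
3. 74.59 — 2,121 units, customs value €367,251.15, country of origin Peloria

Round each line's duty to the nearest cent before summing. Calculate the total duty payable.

Line 1 (75.32, Pelon, 2,258 kg, €557,296.98):
Base rate for 75.32 is 32.5%.
Origin Pelon qualifies under the Zorica–Pelon agreement and 75.32 is covered: preferential rate 24.5% applies instead.
The additional-duty order on 75.32 targets Peloria, not Pelon; it does not apply.
Duty = €557,296.98 × 24.5% = €136,537.76.
Line 2 (50.67, Pelon, 1,742 units, €186,724.98):
Base rate for 50.67 is 7.5% + €3.14/unit.
Origin Pelon is the FTA partner but 50.67 is not on the preference list; base rate stands.
Duty = €186,724.98 × 7.5% + 1,742 × €3.14 = €19,474.25.
Line 3 (74.59, Peloria, 2,121 units, €367,251.15):
Base rate for 74.59 is 33.5%.
Additional duty on 74.59 from Peloria: +23.3%. Applied ad valorem rate: 33.5% + 23.3% = 56.8%.
Duty = €367,251.15 × 56.8% = €208,598.65.
Total = €136,537.76 + €19,474.25 + €208,598.65 = €364,610.66.

€364,610.66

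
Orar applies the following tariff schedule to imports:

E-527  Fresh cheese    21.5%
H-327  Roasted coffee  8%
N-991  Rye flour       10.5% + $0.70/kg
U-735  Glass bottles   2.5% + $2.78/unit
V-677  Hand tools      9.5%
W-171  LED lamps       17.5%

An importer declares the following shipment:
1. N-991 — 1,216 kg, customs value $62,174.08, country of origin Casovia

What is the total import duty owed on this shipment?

Line 1 (N-991, Casovia, 1,216 kg, $62,174.08):
Base rate for N-991 is 10.5% + $0.70/kg.
Duty = $62,174.08 × 10.5% + 1,216 × $0.70 = $7,379.48.

$7,379.48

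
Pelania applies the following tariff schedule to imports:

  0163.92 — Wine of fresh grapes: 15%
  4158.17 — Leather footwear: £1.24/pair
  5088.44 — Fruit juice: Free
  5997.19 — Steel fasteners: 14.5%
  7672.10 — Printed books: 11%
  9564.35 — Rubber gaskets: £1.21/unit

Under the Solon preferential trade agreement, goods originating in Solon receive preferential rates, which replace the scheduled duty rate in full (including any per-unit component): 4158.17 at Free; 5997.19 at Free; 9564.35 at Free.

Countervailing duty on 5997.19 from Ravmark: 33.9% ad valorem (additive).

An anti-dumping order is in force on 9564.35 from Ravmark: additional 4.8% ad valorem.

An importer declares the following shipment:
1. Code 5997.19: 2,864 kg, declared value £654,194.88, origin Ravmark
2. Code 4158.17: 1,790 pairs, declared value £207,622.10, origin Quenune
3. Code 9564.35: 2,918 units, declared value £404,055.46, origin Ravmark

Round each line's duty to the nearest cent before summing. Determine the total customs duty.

£341,775.36

Line 1 (5997.19, Ravmark, 2,864 kg, £654,194.88):
Base rate for 5997.19 is 14.5%.
5997.19 has an FTA preferential rate, but origin Ravmark is not Solon; base rate stands.
Additional duty on 5997.19 from Ravmark: +33.9%. Applied ad valorem rate: 14.5% + 33.9% = 48.4%.
Duty = £654,194.88 × 48.4% = £316,630.32.
Line 2 (4158.17, Quenune, 1,790 pairs, £207,622.10):
Base rate for 4158.17 is £1.24/pair.
4158.17 has an FTA preferential rate, but origin Quenune is not Solon; base rate stands.
Duty = 1,790 × £1.24 = £2,219.60.
Line 3 (9564.35, Ravmark, 2,918 units, £404,055.46):
Base rate for 9564.35 is £1.21/unit.
9564.35 has an FTA preferential rate, but origin Ravmark is not Solon; base rate stands.
Additional duty on 9564.35 from Ravmark: +4.8% ad valorem. Applied ad valorem rate = 4.8%.
Duty = £404,055.46 × 4.8% + 2,918 × £1.21 = £22,925.44.
Total = £316,630.32 + £2,219.60 + £22,925.44 = £341,775.36.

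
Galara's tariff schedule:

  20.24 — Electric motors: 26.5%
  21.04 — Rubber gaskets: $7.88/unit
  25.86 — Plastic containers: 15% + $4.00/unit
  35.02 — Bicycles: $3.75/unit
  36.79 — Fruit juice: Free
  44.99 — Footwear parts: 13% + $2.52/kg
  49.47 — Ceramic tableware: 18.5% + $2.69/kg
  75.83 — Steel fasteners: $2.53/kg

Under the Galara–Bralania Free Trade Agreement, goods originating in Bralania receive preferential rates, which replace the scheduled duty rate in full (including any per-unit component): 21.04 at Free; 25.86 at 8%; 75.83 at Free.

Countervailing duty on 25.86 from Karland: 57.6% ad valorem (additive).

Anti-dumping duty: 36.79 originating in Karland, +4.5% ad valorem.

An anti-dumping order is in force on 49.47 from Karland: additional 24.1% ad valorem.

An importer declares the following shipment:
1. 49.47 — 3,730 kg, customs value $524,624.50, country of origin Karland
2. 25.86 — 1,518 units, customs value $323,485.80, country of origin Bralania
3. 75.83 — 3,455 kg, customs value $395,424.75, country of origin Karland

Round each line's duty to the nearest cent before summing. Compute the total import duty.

Line 1 (49.47, Karland, 3,730 kg, $524,624.50):
Base rate for 49.47 is 18.5% + $2.69/kg.
Additional duty on 49.47 from Karland: +24.1%. Applied ad valorem rate: 18.5% + 24.1% = 42.6%.
Duty = $524,624.50 × 42.6% + 3,730 × $2.69 = $233,523.74.
Line 2 (25.86, Bralania, 1,518 units, $323,485.80):
Base rate for 25.86 is 15% + $4.00/unit.
Origin Bralania qualifies under the Galara–Bralania agreement and 25.86 is covered: preferential rate 8% applies instead.
The additional-duty order on 25.86 targets Karland, not Bralania; it does not apply.
Duty = $323,485.80 × 8% = $25,878.86.
Line 3 (75.83, Karland, 3,455 kg, $395,424.75):
Base rate for 75.83 is $2.53/kg.
75.83 has an FTA preferential rate, but origin Karland is not Bralania; base rate stands.
Duty = 3,455 × $2.53 = $8,741.15.
Total = $233,523.74 + $25,878.86 + $8,741.15 = $268,143.75.

$268,143.75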